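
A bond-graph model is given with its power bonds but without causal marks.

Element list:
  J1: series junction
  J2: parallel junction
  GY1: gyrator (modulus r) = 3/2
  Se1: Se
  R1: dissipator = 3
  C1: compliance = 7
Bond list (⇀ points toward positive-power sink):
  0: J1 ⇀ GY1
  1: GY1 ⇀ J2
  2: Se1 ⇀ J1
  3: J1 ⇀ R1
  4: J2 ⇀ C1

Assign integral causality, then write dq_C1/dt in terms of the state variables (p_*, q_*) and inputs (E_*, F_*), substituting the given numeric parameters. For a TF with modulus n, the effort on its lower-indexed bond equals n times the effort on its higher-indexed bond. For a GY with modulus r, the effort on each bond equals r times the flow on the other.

β2 stroke→J1  (Se1: effort source, stroke at far end)
β4 stroke→J2  (C1 outputs effort q/C1)
β1 stroke→GY1  (J2: bond 4 brought effort, rest push out)
β0 stroke→GY1  (GY1 both-in/both-out from 1)
β3 stroke→J1  (J1 flow already set via bond 0)

dq_C1/dt = 2*E_Se1/3 - 4*q_C1/21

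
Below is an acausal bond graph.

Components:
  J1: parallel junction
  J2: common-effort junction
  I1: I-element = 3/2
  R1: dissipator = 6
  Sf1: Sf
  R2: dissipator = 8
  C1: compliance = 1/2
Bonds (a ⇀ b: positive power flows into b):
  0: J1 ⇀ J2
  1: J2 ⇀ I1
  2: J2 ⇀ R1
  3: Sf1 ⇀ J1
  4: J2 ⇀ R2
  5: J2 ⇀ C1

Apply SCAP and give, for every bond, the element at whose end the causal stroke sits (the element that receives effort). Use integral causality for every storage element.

bond 0 stroke→J1
bond 1 stroke→I1
bond 2 stroke→R1
bond 3 stroke→Sf1
bond 4 stroke→R2
bond 5 stroke→J2

#3 stroke at Sf1  (Sf1 (Sf) sets flow on bond)
#0 stroke at J1  (J1 needs exactly one e-in)
#1 stroke at I1  (prefer integral on I1)
#5 stroke at J2  (prefer integral on C1)
#2 stroke at R1  (common-e at J2 fixed by 5)
#4 stroke at R2  (common-e at J2 fixed by 5)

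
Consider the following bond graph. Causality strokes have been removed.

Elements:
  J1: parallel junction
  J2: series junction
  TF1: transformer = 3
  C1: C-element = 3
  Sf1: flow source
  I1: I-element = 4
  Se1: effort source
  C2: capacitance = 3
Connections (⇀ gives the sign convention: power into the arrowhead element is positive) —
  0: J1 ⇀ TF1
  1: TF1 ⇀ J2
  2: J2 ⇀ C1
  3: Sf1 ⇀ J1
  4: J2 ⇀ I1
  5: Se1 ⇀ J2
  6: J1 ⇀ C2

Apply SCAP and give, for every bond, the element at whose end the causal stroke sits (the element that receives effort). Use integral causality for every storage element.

β0 stroke at TF1
β1 stroke at J2
β2 stroke at J2
β3 stroke at Sf1
β4 stroke at I1
β5 stroke at J2
β6 stroke at J1

β3 →Sf1  (source Sf1 imposes f)
β5 →J2  (source Se1 imposes e)
β2 →J2  (prefer integral on C1)
β4 →I1  (I1 outputs flow p/I1)
β1 →J2  (common-f at J2 fixed by 4)
β0 →TF1  (TF1 one-in-one-out from 1)
β6 →J1  (only one effort-in slot at J1)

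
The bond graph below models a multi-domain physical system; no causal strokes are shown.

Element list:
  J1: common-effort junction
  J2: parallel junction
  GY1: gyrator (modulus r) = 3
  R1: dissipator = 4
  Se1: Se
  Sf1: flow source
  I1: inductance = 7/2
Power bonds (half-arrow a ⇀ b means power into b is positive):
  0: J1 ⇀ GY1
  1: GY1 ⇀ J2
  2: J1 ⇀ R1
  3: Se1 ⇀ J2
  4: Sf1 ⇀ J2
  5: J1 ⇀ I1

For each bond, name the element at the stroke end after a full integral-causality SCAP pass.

bond 3 →J2  (Se1 (Se) sets effort on bond)
bond 4 →Sf1  (Sf1 fixes flow; stroke at Sf1)
bond 1 →GY1  (J2 effort already set via bond 3)
bond 0 →GY1  (through GY1, causality inverts; strokes same side of GY1)
bond 5 →I1  (I1 outputs flow p/I1)
bond 2 →J1  (J1 needs exactly one e-in)

bond 0 stroke at GY1
bond 1 stroke at GY1
bond 2 stroke at J1
bond 3 stroke at J2
bond 4 stroke at Sf1
bond 5 stroke at I1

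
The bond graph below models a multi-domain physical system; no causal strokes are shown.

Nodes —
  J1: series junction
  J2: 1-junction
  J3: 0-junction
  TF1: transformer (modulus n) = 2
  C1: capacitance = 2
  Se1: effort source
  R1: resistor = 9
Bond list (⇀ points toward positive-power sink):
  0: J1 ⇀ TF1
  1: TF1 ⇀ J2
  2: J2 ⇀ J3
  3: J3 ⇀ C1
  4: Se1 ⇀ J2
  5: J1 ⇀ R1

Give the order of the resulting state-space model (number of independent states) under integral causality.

bond 4 |J2  (Se1 fixes effort; stroke away)
bond 3 |J3  (C1 integral (e out))
bond 2 |J2  (0-jn J3 has e-setter on 3)
bond 1 |TF1  (J2: last free bond brings flow in)
bond 0 |J1  (TF TF1: opposite of bond 1)
bond 5 |R1  (J1 needs exactly one f-in)

1  (C1 all integral)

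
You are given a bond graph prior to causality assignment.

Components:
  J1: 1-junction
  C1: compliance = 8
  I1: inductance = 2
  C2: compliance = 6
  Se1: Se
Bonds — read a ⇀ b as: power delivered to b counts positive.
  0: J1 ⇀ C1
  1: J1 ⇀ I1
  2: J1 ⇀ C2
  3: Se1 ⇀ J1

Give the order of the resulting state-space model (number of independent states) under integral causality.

3  (C1, C2, I1 all integral)

β3 stroke at J1  (Se1 fixes effort; stroke away)
β0 stroke at J1  (C1 outputs effort q/C1)
β1 stroke at I1  (prefer integral on I1)
β2 stroke at J1  (J1 flow already set via bond 1)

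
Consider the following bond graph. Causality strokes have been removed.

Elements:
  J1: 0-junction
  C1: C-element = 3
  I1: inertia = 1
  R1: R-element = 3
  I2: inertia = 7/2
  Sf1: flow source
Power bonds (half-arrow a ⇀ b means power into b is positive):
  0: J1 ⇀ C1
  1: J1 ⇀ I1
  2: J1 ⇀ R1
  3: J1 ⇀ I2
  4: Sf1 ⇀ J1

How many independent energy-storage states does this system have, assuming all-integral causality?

b4 stroke→Sf1  (Sf1: flow source, stroke at near end)
b0 stroke→J1  (C1: C, integral causality)
b1 stroke→I1  (J1 effort already set via bond 0)
b2 stroke→R1  (common-e at J1 fixed by 0)
b3 stroke→I2  (common-e at J1 fixed by 0)

3  (C1, I1, I2 all integral)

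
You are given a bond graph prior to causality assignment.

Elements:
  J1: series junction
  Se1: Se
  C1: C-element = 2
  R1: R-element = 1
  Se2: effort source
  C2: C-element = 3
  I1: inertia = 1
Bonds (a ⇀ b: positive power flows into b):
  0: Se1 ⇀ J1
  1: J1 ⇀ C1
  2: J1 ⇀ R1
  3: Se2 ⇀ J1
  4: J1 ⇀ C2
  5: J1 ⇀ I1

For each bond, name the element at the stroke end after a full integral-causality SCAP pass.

b0 →J1
b1 →J1
b2 →J1
b3 →J1
b4 →J1
b5 →I1

β0 stroke→J1  (Se1 fixes effort; stroke away)
β3 stroke→J1  (Se2 (Se) sets effort on bond)
β1 stroke→J1  (prefer integral on C1)
β4 stroke→J1  (C2: C, integral causality)
β5 stroke→I1  (prefer integral on I1)
β2 stroke→J1  (J1 flow already set via bond 5)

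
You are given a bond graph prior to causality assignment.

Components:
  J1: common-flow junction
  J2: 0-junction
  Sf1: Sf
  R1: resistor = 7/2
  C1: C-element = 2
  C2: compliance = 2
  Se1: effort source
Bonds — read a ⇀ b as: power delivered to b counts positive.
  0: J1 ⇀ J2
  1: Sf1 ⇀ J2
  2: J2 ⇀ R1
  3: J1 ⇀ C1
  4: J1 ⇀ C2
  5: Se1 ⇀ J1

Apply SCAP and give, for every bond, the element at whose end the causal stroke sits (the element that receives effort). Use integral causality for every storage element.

bond 1 stroke→Sf1  (Sf1 fixes flow; stroke at Sf1)
bond 5 stroke→J1  (Se1: effort source, stroke at far end)
bond 3 stroke→J1  (prefer integral on C1)
bond 4 stroke→J1  (C2 outputs effort q/C2)
bond 0 stroke→J2  (J1: last free bond brings flow in)
bond 2 stroke→R1  (J2 effort already set via bond 0)

#0 →J2
#1 →Sf1
#2 →R1
#3 →J1
#4 →J1
#5 →J1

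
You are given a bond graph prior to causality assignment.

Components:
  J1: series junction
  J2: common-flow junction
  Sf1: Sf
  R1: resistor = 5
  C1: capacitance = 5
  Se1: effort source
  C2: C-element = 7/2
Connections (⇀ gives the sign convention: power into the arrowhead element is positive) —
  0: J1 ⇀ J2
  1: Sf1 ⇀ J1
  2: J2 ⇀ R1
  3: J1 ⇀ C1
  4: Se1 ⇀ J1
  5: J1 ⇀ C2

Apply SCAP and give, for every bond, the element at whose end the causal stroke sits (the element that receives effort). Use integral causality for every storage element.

bond 1 stroke→Sf1  (Sf1 fixes flow; stroke at Sf1)
bond 4 stroke→J1  (Se1 (Se) sets effort on bond)
bond 0 stroke→J1  (J1 flow already set via bond 1)
bond 3 stroke→J1  (1-jn J1 has f-setter on 1)
bond 5 stroke→J1  (J1 flow already set via bond 1)
bond 2 stroke→J2  (common-f at J2 fixed by 0)

β0 →J1
β1 →Sf1
β2 →J2
β3 →J1
β4 →J1
β5 →J1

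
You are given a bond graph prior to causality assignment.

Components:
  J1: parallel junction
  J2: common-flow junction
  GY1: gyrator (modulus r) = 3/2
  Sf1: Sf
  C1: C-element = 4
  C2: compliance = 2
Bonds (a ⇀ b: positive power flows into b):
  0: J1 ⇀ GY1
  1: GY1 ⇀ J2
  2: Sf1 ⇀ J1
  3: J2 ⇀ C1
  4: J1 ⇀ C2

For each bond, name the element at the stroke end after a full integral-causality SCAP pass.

#2 stroke at Sf1  (source Sf1 imposes f)
#3 stroke at J2  (C1: C, integral causality)
#1 stroke at GY1  (closing 1-jn rule on J2)
#0 stroke at GY1  (through GY1, causality inverts; strokes same side of GY1)
#4 stroke at J1  (closing 0-jn rule on J1)

bond 0 →GY1
bond 1 →GY1
bond 2 →Sf1
bond 3 →J2
bond 4 →J1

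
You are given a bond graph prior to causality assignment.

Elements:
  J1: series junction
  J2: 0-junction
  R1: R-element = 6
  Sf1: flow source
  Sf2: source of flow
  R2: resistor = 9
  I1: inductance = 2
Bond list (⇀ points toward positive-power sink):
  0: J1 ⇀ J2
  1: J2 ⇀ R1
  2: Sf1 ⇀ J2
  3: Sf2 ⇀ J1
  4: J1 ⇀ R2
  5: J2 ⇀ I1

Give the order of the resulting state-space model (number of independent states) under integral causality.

1  (I1 all integral)

b2 stroke at Sf1  (Sf1 (Sf) sets flow on bond)
b3 stroke at Sf2  (Sf2 (Sf) sets flow on bond)
b0 stroke at J1  (J1: bond 3 brought flow, rest push out)
b4 stroke at J1  (common-f at J1 fixed by 3)
b5 stroke at I1  (prefer integral on I1)
b1 stroke at J2  (only one effort-in slot at J2)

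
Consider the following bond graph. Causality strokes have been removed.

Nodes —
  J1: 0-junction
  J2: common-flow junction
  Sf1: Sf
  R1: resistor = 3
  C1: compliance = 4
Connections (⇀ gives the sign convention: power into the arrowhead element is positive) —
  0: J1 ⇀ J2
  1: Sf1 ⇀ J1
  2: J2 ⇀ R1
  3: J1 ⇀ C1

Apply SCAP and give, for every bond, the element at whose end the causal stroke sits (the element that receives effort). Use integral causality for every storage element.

β0 →J2
β1 →Sf1
β2 →R1
β3 →J1

b1 |Sf1  (Sf1 fixes flow; stroke at Sf1)
b3 |J1  (prefer integral on C1)
b0 |J2  (common-e at J1 fixed by 3)
b2 |R1  (only one flow-in slot at J2)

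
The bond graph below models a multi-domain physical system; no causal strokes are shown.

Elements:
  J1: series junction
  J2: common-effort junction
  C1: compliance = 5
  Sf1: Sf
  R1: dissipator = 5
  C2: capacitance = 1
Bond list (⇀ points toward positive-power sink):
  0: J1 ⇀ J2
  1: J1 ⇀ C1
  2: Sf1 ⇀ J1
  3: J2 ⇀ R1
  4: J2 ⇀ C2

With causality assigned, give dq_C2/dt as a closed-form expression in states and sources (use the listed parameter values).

dq_C2/dt = F_Sf1 - q_C2/5

β2 |Sf1  (Sf1 (Sf) sets flow on bond)
β0 |J1  (common-f at J1 fixed by 2)
β1 |J1  (1-jn J1 has f-setter on 2)
β4 |J2  (prefer integral on C2)
β3 |R1  (0-jn J2 has e-setter on 4)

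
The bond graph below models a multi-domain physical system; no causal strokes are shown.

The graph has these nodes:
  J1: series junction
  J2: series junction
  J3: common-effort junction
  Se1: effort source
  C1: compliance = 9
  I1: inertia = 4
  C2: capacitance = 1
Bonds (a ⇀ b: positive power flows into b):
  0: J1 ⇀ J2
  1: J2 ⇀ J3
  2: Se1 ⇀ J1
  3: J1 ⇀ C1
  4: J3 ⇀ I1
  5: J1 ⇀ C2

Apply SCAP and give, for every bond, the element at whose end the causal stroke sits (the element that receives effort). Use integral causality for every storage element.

β2 stroke at J1  (Se1 fixes effort; stroke away)
β3 stroke at J1  (C1: C, integral causality)
β4 stroke at I1  (I1 integral (f out))
β1 stroke at J3  (J3: last free bond brings effort in)
β0 stroke at J2  (1-jn J2 has f-setter on 1)
β5 stroke at J1  (1-jn J1 has f-setter on 0)

β0 stroke at J2
β1 stroke at J3
β2 stroke at J1
β3 stroke at J1
β4 stroke at I1
β5 stroke at J1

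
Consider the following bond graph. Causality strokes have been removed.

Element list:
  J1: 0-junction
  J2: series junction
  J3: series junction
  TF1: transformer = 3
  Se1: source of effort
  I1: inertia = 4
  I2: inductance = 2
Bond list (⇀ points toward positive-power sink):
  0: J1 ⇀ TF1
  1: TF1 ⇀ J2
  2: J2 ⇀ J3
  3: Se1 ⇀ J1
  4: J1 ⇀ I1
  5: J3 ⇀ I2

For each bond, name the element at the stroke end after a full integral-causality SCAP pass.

b0 →TF1
b1 →J2
b2 →J3
b3 →J1
b4 →I1
b5 →I2

bond 3 |J1  (Se1: effort source, stroke at far end)
bond 0 |TF1  (common-e at J1 fixed by 3)
bond 4 |I1  (J1: bond 3 brought effort, rest push out)
bond 1 |J2  (through TF1, causality passes straight; one stroke at TF1)
bond 2 |J3  (J2: last free bond brings flow in)
bond 5 |I2  (J3 needs exactly one f-in)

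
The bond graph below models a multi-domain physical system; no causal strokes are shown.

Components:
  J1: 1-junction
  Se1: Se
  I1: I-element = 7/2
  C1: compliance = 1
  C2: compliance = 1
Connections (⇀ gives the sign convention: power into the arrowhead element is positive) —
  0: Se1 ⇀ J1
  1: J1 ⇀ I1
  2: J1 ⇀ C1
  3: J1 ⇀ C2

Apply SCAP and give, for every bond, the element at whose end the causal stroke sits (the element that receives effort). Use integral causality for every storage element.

bond 0 |J1  (Se1 (Se) sets effort on bond)
bond 1 |I1  (I1 integral (f out))
bond 2 |J1  (1-jn J1 has f-setter on 1)
bond 3 |J1  (1-jn J1 has f-setter on 1)

β0 stroke→J1
β1 stroke→I1
β2 stroke→J1
β3 stroke→J1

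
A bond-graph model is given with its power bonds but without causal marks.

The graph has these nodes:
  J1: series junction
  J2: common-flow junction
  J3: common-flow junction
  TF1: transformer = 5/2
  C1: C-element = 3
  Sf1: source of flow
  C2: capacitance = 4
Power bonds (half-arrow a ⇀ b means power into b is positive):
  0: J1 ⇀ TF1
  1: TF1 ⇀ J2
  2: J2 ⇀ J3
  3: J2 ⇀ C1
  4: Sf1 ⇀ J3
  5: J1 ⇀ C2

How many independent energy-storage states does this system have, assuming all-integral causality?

2  (C1, C2 all integral)

b4 stroke→Sf1  (Sf1 fixes flow; stroke at Sf1)
b2 stroke→J3  (J3 flow already set via bond 4)
b1 stroke→J2  (J2: bond 2 brought flow, rest push out)
b3 stroke→J2  (1-jn J2 has f-setter on 2)
b0 stroke→TF1  (TF1 one-in-one-out from 1)
b5 stroke→J1  (1-jn J1 has f-setter on 0)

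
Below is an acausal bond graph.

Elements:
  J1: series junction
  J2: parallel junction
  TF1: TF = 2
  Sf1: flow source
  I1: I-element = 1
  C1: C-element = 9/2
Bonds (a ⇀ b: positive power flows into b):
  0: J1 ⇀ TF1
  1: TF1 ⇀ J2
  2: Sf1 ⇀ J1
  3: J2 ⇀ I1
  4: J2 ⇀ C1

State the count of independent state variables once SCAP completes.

bond 2 |Sf1  (Sf1: flow source, stroke at near end)
bond 0 |J1  (J1 flow already set via bond 2)
bond 1 |TF1  (TF TF1: opposite of bond 0)
bond 3 |I1  (I1 integral (f out))
bond 4 |J2  (J2: last free bond brings effort in)

2  (C1, I1 all integral)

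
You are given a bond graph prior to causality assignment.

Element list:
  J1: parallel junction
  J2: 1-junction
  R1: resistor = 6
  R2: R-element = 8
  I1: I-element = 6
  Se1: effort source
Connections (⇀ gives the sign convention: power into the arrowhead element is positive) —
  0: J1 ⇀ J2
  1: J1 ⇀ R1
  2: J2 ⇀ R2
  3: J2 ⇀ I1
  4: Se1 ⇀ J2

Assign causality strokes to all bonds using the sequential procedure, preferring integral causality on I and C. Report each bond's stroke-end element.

β0 →J2
β1 →J1
β2 →J2
β3 →I1
β4 →J2

b4 |J2  (Se1 (Se) sets effort on bond)
b3 |I1  (I1 outputs flow p/I1)
b0 |J2  (1-jn J2 has f-setter on 3)
b2 |J2  (common-f at J2 fixed by 3)
b1 |J1  (closing 0-jn rule on J1)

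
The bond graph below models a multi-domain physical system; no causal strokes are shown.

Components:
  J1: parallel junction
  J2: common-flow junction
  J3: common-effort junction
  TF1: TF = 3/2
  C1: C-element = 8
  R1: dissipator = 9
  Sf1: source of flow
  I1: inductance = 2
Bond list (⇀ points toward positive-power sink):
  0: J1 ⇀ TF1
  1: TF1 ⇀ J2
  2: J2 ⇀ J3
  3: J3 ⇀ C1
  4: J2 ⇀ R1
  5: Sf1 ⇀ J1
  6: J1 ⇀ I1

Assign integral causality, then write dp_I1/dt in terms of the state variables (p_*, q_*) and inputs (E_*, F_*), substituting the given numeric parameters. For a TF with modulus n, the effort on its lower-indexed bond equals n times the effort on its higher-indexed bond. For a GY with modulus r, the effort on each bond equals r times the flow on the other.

dp_I1/dt = 81*F_Sf1/4 - 81*p_I1/8 + 3*q_C1/16

bond 5 stroke→Sf1  (Sf1 fixes flow; stroke at Sf1)
bond 3 stroke→J3  (C1 outputs effort q/C1)
bond 2 stroke→J2  (J3 effort already set via bond 3)
bond 6 stroke→I1  (prefer integral on I1)
bond 0 stroke→J1  (closing 0-jn rule on J1)
bond 1 stroke→TF1  (through TF1, causality passes straight; one stroke at TF1)
bond 4 stroke→J2  (common-f at J2 fixed by 1)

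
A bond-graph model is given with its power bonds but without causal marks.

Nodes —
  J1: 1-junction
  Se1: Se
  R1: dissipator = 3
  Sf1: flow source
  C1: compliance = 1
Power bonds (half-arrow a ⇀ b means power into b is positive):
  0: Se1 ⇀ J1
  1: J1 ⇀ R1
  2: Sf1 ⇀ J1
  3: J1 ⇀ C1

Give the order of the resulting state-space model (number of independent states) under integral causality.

β0 stroke at J1  (Se1 (Se) sets effort on bond)
β2 stroke at Sf1  (source Sf1 imposes f)
β1 stroke at J1  (J1: bond 2 brought flow, rest push out)
β3 stroke at J1  (common-f at J1 fixed by 2)

1  (C1 all integral)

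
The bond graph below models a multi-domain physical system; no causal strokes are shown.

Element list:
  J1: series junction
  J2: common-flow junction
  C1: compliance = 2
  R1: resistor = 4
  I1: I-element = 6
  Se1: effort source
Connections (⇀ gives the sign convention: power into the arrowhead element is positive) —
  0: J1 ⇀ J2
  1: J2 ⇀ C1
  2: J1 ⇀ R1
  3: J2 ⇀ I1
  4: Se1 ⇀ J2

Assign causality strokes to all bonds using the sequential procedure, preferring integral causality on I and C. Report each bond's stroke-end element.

bond 0 |J2
bond 1 |J2
bond 2 |J1
bond 3 |I1
bond 4 |J2

β4 stroke at J2  (Se1 fixes effort; stroke away)
β1 stroke at J2  (prefer integral on C1)
β3 stroke at I1  (I1 integral (f out))
β0 stroke at J2  (1-jn J2 has f-setter on 3)
β2 stroke at J1  (1-jn J1 has f-setter on 0)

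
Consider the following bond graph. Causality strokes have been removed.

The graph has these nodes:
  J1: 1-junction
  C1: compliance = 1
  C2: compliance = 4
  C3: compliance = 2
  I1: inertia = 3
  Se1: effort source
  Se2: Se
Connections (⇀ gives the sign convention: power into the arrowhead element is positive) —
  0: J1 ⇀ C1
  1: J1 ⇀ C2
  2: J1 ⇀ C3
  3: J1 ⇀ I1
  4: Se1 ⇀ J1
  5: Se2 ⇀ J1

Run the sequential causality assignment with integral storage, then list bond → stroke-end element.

β0 |J1
β1 |J1
β2 |J1
β3 |I1
β4 |J1
β5 |J1

b4 |J1  (Se1: effort source, stroke at far end)
b5 |J1  (source Se2 imposes e)
b0 |J1  (prefer integral on C1)
b1 |J1  (C2 integral (e out))
b2 |J1  (prefer integral on C3)
b3 |I1  (J1 needs exactly one f-in)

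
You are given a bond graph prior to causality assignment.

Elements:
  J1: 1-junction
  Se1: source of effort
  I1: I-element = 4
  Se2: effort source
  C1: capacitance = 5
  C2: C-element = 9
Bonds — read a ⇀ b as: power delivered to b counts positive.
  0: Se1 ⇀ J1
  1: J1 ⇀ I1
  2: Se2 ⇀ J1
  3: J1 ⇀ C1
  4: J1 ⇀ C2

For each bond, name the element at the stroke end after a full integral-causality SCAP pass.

b0 →J1  (Se1: effort source, stroke at far end)
b2 →J1  (source Se2 imposes e)
b1 →I1  (I1 integral (f out))
b3 →J1  (common-f at J1 fixed by 1)
b4 →J1  (J1: bond 1 brought flow, rest push out)

b0 →J1
b1 →I1
b2 →J1
b3 →J1
b4 →J1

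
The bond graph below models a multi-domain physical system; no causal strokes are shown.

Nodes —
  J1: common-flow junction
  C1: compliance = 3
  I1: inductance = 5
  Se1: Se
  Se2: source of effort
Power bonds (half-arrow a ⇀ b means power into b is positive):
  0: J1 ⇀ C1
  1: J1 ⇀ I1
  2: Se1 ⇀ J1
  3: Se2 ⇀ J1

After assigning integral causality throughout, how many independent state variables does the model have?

b2 |J1  (Se1 fixes effort; stroke away)
b3 |J1  (Se2 fixes effort; stroke away)
b0 |J1  (prefer integral on C1)
b1 |I1  (closing 1-jn rule on J1)

2  (C1, I1 all integral)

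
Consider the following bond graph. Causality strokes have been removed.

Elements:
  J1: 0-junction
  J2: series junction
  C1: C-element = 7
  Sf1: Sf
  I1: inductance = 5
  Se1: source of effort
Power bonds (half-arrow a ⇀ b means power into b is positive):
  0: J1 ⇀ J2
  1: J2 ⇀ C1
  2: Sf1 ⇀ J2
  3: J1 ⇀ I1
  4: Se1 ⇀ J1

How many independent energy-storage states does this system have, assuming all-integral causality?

2  (C1, I1 all integral)

β2 stroke at Sf1  (Sf1: flow source, stroke at near end)
β4 stroke at J1  (Se1 fixes effort; stroke away)
β0 stroke at J2  (0-jn J1 has e-setter on 4)
β3 stroke at I1  (J1 effort already set via bond 4)
β1 stroke at J2  (common-f at J2 fixed by 2)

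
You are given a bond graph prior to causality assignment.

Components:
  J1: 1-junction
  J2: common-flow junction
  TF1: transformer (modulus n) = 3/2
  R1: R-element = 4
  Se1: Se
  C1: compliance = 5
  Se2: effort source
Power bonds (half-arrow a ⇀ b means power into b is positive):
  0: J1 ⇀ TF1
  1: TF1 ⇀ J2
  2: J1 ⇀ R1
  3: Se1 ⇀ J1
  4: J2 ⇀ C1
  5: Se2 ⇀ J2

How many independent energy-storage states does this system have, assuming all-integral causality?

#3 stroke→J1  (Se1 fixes effort; stroke away)
#5 stroke→J2  (Se2 (Se) sets effort on bond)
#4 stroke→J2  (C1 outputs effort q/C1)
#1 stroke→TF1  (only one flow-in slot at J2)
#0 stroke→J1  (TF1: transformer flips bond 1)
#2 stroke→R1  (only one flow-in slot at J1)

1  (C1 all integral)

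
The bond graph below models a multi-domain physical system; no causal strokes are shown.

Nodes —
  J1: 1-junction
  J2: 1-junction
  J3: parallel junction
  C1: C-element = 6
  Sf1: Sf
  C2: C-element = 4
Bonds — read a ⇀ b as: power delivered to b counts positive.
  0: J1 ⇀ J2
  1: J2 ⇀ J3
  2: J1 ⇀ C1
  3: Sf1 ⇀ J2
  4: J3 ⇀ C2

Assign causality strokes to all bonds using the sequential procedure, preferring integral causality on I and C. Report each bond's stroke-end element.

b3 →Sf1  (Sf1 fixes flow; stroke at Sf1)
b0 →J2  (J2: bond 3 brought flow, rest push out)
b1 →J2  (J2: bond 3 brought flow, rest push out)
b4 →J3  (closing 0-jn rule on J3)
b2 →J1  (common-f at J1 fixed by 0)

β0 |J2
β1 |J2
β2 |J1
β3 |Sf1
β4 |J3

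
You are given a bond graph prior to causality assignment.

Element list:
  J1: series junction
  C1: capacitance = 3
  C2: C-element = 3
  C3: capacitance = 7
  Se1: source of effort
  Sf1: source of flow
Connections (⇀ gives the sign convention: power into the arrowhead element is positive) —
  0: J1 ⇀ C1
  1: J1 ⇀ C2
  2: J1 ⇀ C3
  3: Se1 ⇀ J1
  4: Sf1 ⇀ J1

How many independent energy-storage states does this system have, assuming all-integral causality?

3  (C1, C2, C3 all integral)

β3 →J1  (Se1 fixes effort; stroke away)
β4 →Sf1  (Sf1: flow source, stroke at near end)
β0 →J1  (common-f at J1 fixed by 4)
β1 →J1  (common-f at J1 fixed by 4)
β2 →J1  (common-f at J1 fixed by 4)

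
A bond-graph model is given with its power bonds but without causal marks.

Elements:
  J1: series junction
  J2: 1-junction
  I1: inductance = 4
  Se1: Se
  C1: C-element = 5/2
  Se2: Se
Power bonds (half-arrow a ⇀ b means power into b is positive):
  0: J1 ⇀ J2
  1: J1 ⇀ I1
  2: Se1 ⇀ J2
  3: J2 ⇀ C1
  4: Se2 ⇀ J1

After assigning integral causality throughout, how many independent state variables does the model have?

2  (C1, I1 all integral)

b2 stroke→J2  (Se1 fixes effort; stroke away)
b4 stroke→J1  (Se2: effort source, stroke at far end)
b1 stroke→I1  (prefer integral on I1)
b0 stroke→J1  (1-jn J1 has f-setter on 1)
b3 stroke→J2  (J2: bond 0 brought flow, rest push out)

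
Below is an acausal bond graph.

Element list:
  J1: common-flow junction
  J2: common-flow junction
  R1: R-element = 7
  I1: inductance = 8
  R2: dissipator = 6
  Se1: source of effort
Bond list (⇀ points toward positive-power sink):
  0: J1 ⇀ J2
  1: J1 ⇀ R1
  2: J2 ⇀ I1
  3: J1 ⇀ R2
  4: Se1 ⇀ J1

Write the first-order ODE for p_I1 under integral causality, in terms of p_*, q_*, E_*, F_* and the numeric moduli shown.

β4 |J1  (source Se1 imposes e)
β2 |I1  (I1 integral (f out))
β0 |J2  (J2: bond 2 brought flow, rest push out)
β1 |J1  (common-f at J1 fixed by 0)
β3 |J1  (common-f at J1 fixed by 0)

dp_I1/dt = E_Se1 - 13*p_I1/8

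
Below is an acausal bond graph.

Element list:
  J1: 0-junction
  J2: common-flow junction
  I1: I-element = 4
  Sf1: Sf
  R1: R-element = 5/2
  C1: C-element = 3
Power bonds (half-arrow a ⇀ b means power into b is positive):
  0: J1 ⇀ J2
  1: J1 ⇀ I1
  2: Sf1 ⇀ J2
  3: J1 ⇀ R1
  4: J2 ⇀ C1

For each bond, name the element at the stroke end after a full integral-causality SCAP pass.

b0 stroke→J2
b1 stroke→I1
b2 stroke→Sf1
b3 stroke→J1
b4 stroke→J2

b2 stroke at Sf1  (Sf1 fixes flow; stroke at Sf1)
b0 stroke at J2  (1-jn J2 has f-setter on 2)
b4 stroke at J2  (J2 flow already set via bond 2)
b1 stroke at I1  (prefer integral on I1)
b3 stroke at J1  (J1: last free bond brings effort in)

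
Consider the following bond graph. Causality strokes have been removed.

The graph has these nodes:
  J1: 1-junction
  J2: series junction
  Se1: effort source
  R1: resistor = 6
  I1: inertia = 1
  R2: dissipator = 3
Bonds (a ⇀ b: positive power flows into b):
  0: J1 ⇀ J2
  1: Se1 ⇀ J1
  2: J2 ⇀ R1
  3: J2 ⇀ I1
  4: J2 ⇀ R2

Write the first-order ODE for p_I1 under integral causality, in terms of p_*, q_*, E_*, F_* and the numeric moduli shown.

bond 1 |J1  (Se1 (Se) sets effort on bond)
bond 0 |J2  (J1 needs exactly one f-in)
bond 3 |I1  (I1: I, integral causality)
bond 2 |J2  (common-f at J2 fixed by 3)
bond 4 |J2  (J2 flow already set via bond 3)

dp_I1/dt = E_Se1 - 9*p_I1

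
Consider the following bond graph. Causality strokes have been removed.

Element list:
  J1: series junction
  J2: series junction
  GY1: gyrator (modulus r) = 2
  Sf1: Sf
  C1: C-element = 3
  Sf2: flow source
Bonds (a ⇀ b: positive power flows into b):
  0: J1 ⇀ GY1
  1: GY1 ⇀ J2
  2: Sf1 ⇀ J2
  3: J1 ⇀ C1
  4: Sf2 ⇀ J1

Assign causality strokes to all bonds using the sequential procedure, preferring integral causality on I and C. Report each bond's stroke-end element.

b0 |J1
b1 |J2
b2 |Sf1
b3 |J1
b4 |Sf2

bond 2 stroke→Sf1  (Sf1 fixes flow; stroke at Sf1)
bond 4 stroke→Sf2  (Sf2: flow source, stroke at near end)
bond 0 stroke→J1  (common-f at J1 fixed by 4)
bond 3 stroke→J1  (common-f at J1 fixed by 4)
bond 1 stroke→J2  (J2 flow already set via bond 2)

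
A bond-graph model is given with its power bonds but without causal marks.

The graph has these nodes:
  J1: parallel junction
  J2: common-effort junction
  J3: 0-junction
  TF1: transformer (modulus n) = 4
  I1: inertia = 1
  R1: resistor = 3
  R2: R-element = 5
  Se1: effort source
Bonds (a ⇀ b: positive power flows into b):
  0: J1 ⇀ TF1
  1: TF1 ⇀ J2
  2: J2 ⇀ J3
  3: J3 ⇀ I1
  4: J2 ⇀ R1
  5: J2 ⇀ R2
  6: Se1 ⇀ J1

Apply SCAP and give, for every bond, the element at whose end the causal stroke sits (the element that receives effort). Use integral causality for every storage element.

b0 stroke→TF1
b1 stroke→J2
b2 stroke→J3
b3 stroke→I1
b4 stroke→R1
b5 stroke→R2
b6 stroke→J1

b6 stroke→J1  (Se1 (Se) sets effort on bond)
b0 stroke→TF1  (J1 effort already set via bond 6)
b1 stroke→J2  (TF1: transformer flips bond 0)
b2 stroke→J3  (common-e at J2 fixed by 1)
b4 stroke→R1  (J2: bond 1 brought effort, rest push out)
b5 stroke→R2  (common-e at J2 fixed by 1)
b3 stroke→I1  (J3 effort already set via bond 2)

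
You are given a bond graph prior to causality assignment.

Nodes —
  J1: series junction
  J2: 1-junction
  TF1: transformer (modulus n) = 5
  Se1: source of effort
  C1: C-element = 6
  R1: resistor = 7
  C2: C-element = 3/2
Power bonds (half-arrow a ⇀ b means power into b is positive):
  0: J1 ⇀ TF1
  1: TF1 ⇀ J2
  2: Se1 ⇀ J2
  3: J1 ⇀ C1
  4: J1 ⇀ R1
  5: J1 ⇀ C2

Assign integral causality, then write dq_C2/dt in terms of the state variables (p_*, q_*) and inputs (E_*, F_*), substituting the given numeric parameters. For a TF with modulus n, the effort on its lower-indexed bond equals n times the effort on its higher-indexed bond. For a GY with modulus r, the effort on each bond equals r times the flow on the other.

dq_C2/dt = 5*E_Se1/7 - q_C1/42 - 2*q_C2/21

bond 2 stroke→J2  (source Se1 imposes e)
bond 1 stroke→TF1  (J2: last free bond brings flow in)
bond 0 stroke→J1  (TF1: transformer flips bond 1)
bond 3 stroke→J1  (prefer integral on C1)
bond 5 stroke→J1  (prefer integral on C2)
bond 4 stroke→R1  (J1 needs exactly one f-in)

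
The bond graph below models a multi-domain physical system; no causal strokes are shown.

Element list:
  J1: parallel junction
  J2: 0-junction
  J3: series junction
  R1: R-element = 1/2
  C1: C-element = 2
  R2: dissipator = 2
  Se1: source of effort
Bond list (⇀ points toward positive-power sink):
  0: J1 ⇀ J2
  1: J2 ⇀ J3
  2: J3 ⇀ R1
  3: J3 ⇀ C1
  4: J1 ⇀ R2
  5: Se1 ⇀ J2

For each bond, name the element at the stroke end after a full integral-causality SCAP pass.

β0 |J1
β1 |J3
β2 |R1
β3 |J3
β4 |R2
β5 |J2

bond 5 stroke→J2  (Se1 fixes effort; stroke away)
bond 0 stroke→J1  (common-e at J2 fixed by 5)
bond 1 stroke→J3  (J2 effort already set via bond 5)
bond 4 stroke→R2  (J1: bond 0 brought effort, rest push out)
bond 3 stroke→J3  (C1 integral (e out))
bond 2 stroke→R1  (J3 needs exactly one f-in)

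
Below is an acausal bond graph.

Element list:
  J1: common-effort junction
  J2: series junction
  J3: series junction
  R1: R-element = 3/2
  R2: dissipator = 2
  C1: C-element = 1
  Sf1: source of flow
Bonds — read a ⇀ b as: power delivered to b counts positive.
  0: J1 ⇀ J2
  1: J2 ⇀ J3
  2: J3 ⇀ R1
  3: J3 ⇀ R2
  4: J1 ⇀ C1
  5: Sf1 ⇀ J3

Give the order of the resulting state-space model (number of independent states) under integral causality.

1  (C1 all integral)

b5 →Sf1  (Sf1 fixes flow; stroke at Sf1)
b1 →J3  (J3 flow already set via bond 5)
b2 →J3  (J3: bond 5 brought flow, rest push out)
b3 →J3  (common-f at J3 fixed by 5)
b0 →J2  (common-f at J2 fixed by 1)
b4 →J1  (closing 0-jn rule on J1)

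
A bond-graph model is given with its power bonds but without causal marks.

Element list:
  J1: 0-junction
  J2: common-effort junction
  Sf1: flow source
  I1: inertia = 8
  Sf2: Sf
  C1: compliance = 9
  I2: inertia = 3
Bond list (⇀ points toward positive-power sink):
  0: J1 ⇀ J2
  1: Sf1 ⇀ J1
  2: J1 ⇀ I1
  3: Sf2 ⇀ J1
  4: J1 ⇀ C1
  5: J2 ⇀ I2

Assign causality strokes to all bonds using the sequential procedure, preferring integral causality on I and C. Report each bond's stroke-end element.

β1 →Sf1  (Sf1 fixes flow; stroke at Sf1)
β3 →Sf2  (Sf2: flow source, stroke at near end)
β2 →I1  (I1: I, integral causality)
β4 →J1  (C1 integral (e out))
β0 →J2  (0-jn J1 has e-setter on 4)
β5 →I2  (0-jn J2 has e-setter on 0)

#0 →J2
#1 →Sf1
#2 →I1
#3 →Sf2
#4 →J1
#5 →I2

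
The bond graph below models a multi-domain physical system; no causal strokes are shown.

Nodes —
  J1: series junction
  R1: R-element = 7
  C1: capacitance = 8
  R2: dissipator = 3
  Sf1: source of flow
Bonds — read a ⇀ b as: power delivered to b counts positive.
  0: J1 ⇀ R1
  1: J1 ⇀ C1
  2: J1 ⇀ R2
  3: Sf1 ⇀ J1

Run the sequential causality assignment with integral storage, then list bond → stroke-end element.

bond 3 |Sf1  (Sf1 fixes flow; stroke at Sf1)
bond 0 |J1  (1-jn J1 has f-setter on 3)
bond 1 |J1  (J1: bond 3 brought flow, rest push out)
bond 2 |J1  (J1 flow already set via bond 3)

β0 →J1
β1 →J1
β2 →J1
β3 →Sf1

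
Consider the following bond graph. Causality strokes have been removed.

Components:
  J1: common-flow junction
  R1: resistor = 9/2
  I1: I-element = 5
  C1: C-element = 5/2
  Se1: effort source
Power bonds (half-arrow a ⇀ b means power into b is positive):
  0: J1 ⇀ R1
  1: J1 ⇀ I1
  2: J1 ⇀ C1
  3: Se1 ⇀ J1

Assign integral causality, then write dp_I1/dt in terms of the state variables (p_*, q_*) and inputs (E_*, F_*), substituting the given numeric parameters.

#3 stroke at J1  (Se1 (Se) sets effort on bond)
#1 stroke at I1  (I1 outputs flow p/I1)
#0 stroke at J1  (common-f at J1 fixed by 1)
#2 stroke at J1  (J1 flow already set via bond 1)

dp_I1/dt = E_Se1 - 9*p_I1/10 - 2*q_C1/5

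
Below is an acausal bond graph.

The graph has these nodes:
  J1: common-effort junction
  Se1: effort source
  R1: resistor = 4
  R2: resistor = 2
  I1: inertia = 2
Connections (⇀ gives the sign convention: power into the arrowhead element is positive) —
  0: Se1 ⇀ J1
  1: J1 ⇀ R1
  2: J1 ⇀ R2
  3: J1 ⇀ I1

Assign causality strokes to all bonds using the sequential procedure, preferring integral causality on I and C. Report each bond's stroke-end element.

b0 |J1  (source Se1 imposes e)
b1 |R1  (J1: bond 0 brought effort, rest push out)
b2 |R2  (J1 effort already set via bond 0)
b3 |I1  (J1 effort already set via bond 0)

#0 →J1
#1 →R1
#2 →R2
#3 →I1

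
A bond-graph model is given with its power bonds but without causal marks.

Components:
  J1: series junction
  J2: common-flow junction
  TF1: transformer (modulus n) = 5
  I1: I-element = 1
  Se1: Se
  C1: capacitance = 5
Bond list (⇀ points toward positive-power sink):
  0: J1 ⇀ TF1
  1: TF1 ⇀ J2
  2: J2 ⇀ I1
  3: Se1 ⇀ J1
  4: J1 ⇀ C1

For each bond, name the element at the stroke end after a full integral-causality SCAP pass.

bond 0 stroke at TF1
bond 1 stroke at J2
bond 2 stroke at I1
bond 3 stroke at J1
bond 4 stroke at J1

bond 3 stroke→J1  (Se1: effort source, stroke at far end)
bond 2 stroke→I1  (prefer integral on I1)
bond 1 stroke→J2  (common-f at J2 fixed by 2)
bond 0 stroke→TF1  (TF TF1: opposite of bond 1)
bond 4 stroke→J1  (J1: bond 0 brought flow, rest push out)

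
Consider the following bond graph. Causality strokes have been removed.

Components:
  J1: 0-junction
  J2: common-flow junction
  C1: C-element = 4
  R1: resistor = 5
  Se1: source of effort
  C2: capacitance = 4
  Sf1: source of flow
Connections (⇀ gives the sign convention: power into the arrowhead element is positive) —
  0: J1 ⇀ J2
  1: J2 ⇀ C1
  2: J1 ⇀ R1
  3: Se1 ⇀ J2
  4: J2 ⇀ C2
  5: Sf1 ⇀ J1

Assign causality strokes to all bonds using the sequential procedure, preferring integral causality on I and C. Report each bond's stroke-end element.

#3 stroke→J2  (source Se1 imposes e)
#5 stroke→Sf1  (source Sf1 imposes f)
#1 stroke→J2  (C1 integral (e out))
#4 stroke→J2  (C2: C, integral causality)
#0 stroke→J1  (J2 needs exactly one f-in)
#2 stroke→R1  (J1: bond 0 brought effort, rest push out)

β0 →J1
β1 →J2
β2 →R1
β3 →J2
β4 →J2
β5 →Sf1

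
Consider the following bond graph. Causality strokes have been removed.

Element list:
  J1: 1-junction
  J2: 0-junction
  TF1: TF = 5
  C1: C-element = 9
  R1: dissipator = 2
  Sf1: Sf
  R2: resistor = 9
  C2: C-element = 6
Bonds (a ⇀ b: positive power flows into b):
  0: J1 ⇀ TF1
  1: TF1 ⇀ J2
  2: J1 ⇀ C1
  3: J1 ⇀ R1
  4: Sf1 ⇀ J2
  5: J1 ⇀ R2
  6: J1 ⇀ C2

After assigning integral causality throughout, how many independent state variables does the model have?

#4 |Sf1  (Sf1: flow source, stroke at near end)
#1 |J2  (J2: last free bond brings effort in)
#0 |TF1  (TF1 one-in-one-out from 1)
#2 |J1  (1-jn J1 has f-setter on 0)
#3 |J1  (J1: bond 0 brought flow, rest push out)
#5 |J1  (1-jn J1 has f-setter on 0)
#6 |J1  (common-f at J1 fixed by 0)

2  (C1, C2 all integral)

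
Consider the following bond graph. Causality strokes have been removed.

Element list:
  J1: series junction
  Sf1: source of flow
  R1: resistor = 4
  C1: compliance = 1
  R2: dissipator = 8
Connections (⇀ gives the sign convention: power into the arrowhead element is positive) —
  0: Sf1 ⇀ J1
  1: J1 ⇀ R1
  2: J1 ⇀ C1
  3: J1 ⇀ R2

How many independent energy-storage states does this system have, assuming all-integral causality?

#0 |Sf1  (source Sf1 imposes f)
#1 |J1  (J1: bond 0 brought flow, rest push out)
#2 |J1  (J1 flow already set via bond 0)
#3 |J1  (J1: bond 0 brought flow, rest push out)

1  (C1 all integral)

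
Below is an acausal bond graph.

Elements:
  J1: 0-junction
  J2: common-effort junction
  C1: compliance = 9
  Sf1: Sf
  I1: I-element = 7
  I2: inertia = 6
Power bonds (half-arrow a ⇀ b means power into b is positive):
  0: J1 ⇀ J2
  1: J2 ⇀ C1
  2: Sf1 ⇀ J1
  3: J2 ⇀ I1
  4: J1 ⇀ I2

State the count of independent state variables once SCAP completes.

3  (C1, I1, I2 all integral)

β2 |Sf1  (source Sf1 imposes f)
β1 |J2  (C1 integral (e out))
β0 |J1  (J2 effort already set via bond 1)
β3 |I1  (J2 effort already set via bond 1)
β4 |I2  (common-e at J1 fixed by 0)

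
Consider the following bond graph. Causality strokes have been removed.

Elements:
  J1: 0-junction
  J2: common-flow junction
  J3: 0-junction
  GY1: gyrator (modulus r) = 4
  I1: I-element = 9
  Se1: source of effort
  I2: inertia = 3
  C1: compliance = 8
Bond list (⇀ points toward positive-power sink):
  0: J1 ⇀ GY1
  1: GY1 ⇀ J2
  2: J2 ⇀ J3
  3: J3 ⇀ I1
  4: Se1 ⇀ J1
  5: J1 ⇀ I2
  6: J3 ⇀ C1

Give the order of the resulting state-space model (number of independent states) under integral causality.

3  (C1, I1, I2 all integral)

#4 →J1  (Se1: effort source, stroke at far end)
#0 →GY1  (0-jn J1 has e-setter on 4)
#5 →I2  (0-jn J1 has e-setter on 4)
#1 →GY1  (GY1 both-in/both-out from 0)
#2 →J2  (J2: bond 1 brought flow, rest push out)
#3 →I1  (I1 integral (f out))
#6 →J3  (J3: last free bond brings effort in)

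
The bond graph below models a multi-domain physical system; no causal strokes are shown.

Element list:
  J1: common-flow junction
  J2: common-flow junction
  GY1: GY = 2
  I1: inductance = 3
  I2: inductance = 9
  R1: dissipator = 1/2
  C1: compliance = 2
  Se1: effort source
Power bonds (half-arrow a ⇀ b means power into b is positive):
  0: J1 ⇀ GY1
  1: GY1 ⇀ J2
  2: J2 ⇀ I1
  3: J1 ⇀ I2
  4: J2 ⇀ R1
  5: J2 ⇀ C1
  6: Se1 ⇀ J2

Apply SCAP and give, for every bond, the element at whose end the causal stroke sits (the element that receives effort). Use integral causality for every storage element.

#6 stroke at J2  (source Se1 imposes e)
#2 stroke at I1  (I1 outputs flow p/I1)
#1 stroke at J2  (1-jn J2 has f-setter on 2)
#4 stroke at J2  (1-jn J2 has f-setter on 2)
#5 stroke at J2  (common-f at J2 fixed by 2)
#0 stroke at J1  (through GY1, causality inverts; strokes same side of GY1)
#3 stroke at I2  (J1 needs exactly one f-in)

#0 stroke at J1
#1 stroke at J2
#2 stroke at I1
#3 stroke at I2
#4 stroke at J2
#5 stroke at J2
#6 stroke at J2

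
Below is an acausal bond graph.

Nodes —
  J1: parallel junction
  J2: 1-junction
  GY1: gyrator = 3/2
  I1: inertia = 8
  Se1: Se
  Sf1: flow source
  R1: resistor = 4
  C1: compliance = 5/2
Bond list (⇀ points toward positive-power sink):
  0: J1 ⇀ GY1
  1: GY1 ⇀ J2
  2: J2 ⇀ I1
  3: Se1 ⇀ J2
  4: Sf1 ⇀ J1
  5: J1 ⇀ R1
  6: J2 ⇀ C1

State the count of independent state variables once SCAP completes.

β3 stroke→J2  (Se1: effort source, stroke at far end)
β4 stroke→Sf1  (Sf1 (Sf) sets flow on bond)
β2 stroke→I1  (I1 outputs flow p/I1)
β1 stroke→J2  (common-f at J2 fixed by 2)
β6 stroke→J2  (J2 flow already set via bond 2)
β0 stroke→J1  (GY1 both-in/both-out from 1)
β5 stroke→R1  (common-e at J1 fixed by 0)

2  (C1, I1 all integral)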